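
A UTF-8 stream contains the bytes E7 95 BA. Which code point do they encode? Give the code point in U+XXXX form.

Leading byte 0xE7 = 11100111 matches 1110xxxx → 3-byte sequence.
Byte 1: 0xE7 = 11100111, payload 0111 (4 bits).
Byte 2: 0x95 = 10010101 (10xxxxxx ✓), payload 010101.
Byte 3: 0xBA = 10111010 (10xxxxxx ✓), payload 111010.
Concatenate: 0111010101111010 = 0x757A (16 bits → U+757A).

U+757A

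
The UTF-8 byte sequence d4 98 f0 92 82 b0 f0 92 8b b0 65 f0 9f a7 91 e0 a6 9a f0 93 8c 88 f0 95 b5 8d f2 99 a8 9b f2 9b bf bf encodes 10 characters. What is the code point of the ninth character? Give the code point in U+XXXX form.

Offset 0: leading byte 0xD4 = 11010100 → 2-byte char #1 = D4 98.
Offset 2: leading byte 0xF0 = 11110000 → 4-byte char #2 = F0 92 82 B0.
Offset 6: leading byte 0xF0 = 11110000 → 4-byte char #3 = F0 92 8B B0.
Offset 10: leading byte 0x65 = 01100101 → 1-byte char #4 = 65.
Offset 11: leading byte 0xF0 = 11110000 → 4-byte char #5 = F0 9F A7 91.
Offset 15: leading byte 0xE0 = 11100000 → 3-byte char #6 = E0 A6 9A.
Offset 18: leading byte 0xF0 = 11110000 → 4-byte char #7 = F0 93 8C 88.
Offset 22: leading byte 0xF0 = 11110000 → 4-byte char #8 = F0 95 B5 8D.
Offset 26: leading byte 0xF2 = 11110010 → 4-byte char #9 = F2 99 A8 9B.
Leading byte 0xF2 = 11110010 matches 11110xxx → 4-byte sequence.
Byte 1: 0xF2 = 11110010, payload 010 (3 bits).
Byte 2: 0x99 = 10011001 (10xxxxxx ✓), payload 011001.
Byte 3: 0xA8 = 10101000 (10xxxxxx ✓), payload 101000.
Byte 4: 0x9B = 10011011 (10xxxxxx ✓), payload 011011.
Concatenate: 010011001101000011011 = 0x99A1B (21 bits → U+99A1B).

U+99A1B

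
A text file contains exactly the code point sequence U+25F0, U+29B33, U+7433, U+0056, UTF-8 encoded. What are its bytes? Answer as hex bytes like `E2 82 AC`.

E2 97 B0 F0 A9 AC B3 E7 90 B3 56

U+25F0: 3-byte form → E2 97 B0.
U+29B33: 4-byte form → F0 A9 AC B3.
U+7433: 3-byte form → E7 90 B3.
U+0056: 1-byte form → 56.
Concatenated (11 bytes): E2 97 B0 F0 A9 AC B3 E7 90 B3 56.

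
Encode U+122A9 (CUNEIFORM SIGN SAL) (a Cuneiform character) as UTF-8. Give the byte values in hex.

U+122A9 = 0x122A9 = 74409 decimal. In range U+10000–U+10FFFF → 4-byte form: 11110xxx 10xxxxxx 10xxxxxx 10xxxxxx.
Binary (21 bits): 000010010001010101001.
Split 3+6+6+6: 000 | 010010 | 001010 | 101001.
Byte 1: 11110000 = 0xF0.
Byte 2: 10010010 = 0x92.
Byte 3: 10001010 = 0x8A.
Byte 4: 10101001 = 0xA9.

F0 92 8A A9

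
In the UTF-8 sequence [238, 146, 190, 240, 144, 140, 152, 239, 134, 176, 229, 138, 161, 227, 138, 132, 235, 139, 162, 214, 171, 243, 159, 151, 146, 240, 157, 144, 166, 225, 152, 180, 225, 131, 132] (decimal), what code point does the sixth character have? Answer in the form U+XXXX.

Offset 0: leading byte 0xEE = 11101110 → 3-byte char #1 = EE 92 BE.
Offset 3: leading byte 0xF0 = 11110000 → 4-byte char #2 = F0 90 8C 98.
Offset 7: leading byte 0xEF = 11101111 → 3-byte char #3 = EF 86 B0.
Offset 10: leading byte 0xE5 = 11100101 → 3-byte char #4 = E5 8A A1.
Offset 13: leading byte 0xE3 = 11100011 → 3-byte char #5 = E3 8A 84.
Offset 16: leading byte 0xEB = 11101011 → 3-byte char #6 = EB 8B A2.
Leading byte 0xEB = 11101011 matches 1110xxxx → 3-byte sequence.
Byte 1: 0xEB = 11101011, payload 1011 (4 bits).
Byte 2: 0x8B = 10001011 (10xxxxxx ✓), payload 001011.
Byte 3: 0xA2 = 10100010 (10xxxxxx ✓), payload 100010.
Concatenate: 1011001011100010 = 0xB2E2 (16 bits → U+B2E2).

U+B2E2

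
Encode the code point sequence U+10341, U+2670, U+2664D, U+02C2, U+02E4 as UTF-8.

U+10341: 4-byte form → F0 90 8D 81.
U+2670: 3-byte form → E2 99 B0.
U+2664D: 4-byte form → F0 A6 99 8D.
U+02C2: 2-byte form → CB 82.
U+02E4: 2-byte form → CB A4.
Concatenated (15 bytes): F0 90 8D 81 E2 99 B0 F0 A6 99 8D CB 82 CB A4.

F0 90 8D 81 E2 99 B0 F0 A6 99 8D CB 82 CB A4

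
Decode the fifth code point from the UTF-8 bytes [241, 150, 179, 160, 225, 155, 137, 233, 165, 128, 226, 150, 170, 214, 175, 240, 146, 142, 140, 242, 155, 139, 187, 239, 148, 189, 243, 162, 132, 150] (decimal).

U+05AF

Offset 0: leading byte 0xF1 = 11110001 → 4-byte char #1 = F1 96 B3 A0.
Offset 4: leading byte 0xE1 = 11100001 → 3-byte char #2 = E1 9B 89.
Offset 7: leading byte 0xE9 = 11101001 → 3-byte char #3 = E9 A5 80.
Offset 10: leading byte 0xE2 = 11100010 → 3-byte char #4 = E2 96 AA.
Offset 13: leading byte 0xD6 = 11010110 → 2-byte char #5 = D6 AF.
Leading byte 0xD6 = 11010110 matches 110xxxxx → 2-byte sequence.
Byte 1: 0xD6 = 11010110, payload 10110 (5 bits).
Byte 2: 0xAF = 10101111 (10xxxxxx ✓), payload 101111.
Concatenate: 10110101111 = 0x5AF (11 bits → U+05AF).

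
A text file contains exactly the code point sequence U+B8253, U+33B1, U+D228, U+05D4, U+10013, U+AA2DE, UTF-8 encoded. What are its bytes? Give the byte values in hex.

F2 B8 89 93 E3 8E B1 ED 88 A8 D7 94 F0 90 80 93 F2 AA 8B 9E

U+B8253: 4-byte form → F2 B8 89 93.
U+33B1: 3-byte form → E3 8E B1.
U+D228: 3-byte form → ED 88 A8.
U+05D4: 2-byte form → D7 94.
U+10013: 4-byte form → F0 90 80 93.
U+AA2DE: 4-byte form → F2 AA 8B 9E.
Concatenated (20 bytes): F2 B8 89 93 E3 8E B1 ED 88 A8 D7 94 F0 90 80 93 F2 AA 8B 9E.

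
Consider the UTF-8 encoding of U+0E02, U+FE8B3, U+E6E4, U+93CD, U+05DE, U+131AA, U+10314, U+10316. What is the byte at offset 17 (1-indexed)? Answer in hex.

1-indexed offset 17 is 0-indexed offset 16.
U+0E02 → 3-byte form E0 B8 82 at offsets 0–2.
U+FE8B3 → 4-byte form F3 BE A2 B3 at offsets 3–6.
U+E6E4 → 3-byte form EE 9B A4 at offsets 7–9.
U+93CD → 3-byte form E9 8F 8D at offsets 10–12.
U+05DE → 2-byte form D7 9E at offsets 13–14.
U+131AA → 4-byte form F0 93 86 AA at offsets 15–18.
Offset 16 falls in char 6's range; it's byte 2 of F0 93 86 AA = 0x93.

0x93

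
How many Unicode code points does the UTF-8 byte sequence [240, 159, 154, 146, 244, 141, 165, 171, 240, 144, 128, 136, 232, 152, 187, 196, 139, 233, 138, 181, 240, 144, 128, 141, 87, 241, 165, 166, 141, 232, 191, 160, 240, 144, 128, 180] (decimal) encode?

Byte at offset 0: 0xF0 = 11110000 → 4-byte char (#1). Advance 4.
Byte at offset 4: 0xF4 = 11110100 → 4-byte char (#2). Advance 4.
Byte at offset 8: 0xF0 = 11110000 → 4-byte char (#3). Advance 4.
Byte at offset 12: 0xE8 = 11101000 → 3-byte char (#4). Advance 3.
Byte at offset 15: 0xC4 = 11000100 → 2-byte char (#5). Advance 2.
Byte at offset 17: 0xE9 = 11101001 → 3-byte char (#6). Advance 3.
Byte at offset 20: 0xF0 = 11110000 → 4-byte char (#7). Advance 4.
Byte at offset 24: 0x57 = 01010111 → 1-byte char (#8). Advance 1.
Byte at offset 25: 0xF1 = 11110001 → 4-byte char (#9). Advance 4.
Byte at offset 29: 0xE8 = 11101000 → 3-byte char (#10). Advance 3.
Byte at offset 32: 0xF0 = 11110000 → 4-byte char (#11). Advance 4.
Reached end at offset 36 after 11 code points.

11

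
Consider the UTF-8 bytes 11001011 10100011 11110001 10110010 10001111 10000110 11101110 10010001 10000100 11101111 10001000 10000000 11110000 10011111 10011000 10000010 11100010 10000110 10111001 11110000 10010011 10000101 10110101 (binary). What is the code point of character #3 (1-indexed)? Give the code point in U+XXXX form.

U+E444

Offset 0: leading byte 0xCB = 11001011 → 2-byte char #1 = CB A3.
Offset 2: leading byte 0xF1 = 11110001 → 4-byte char #2 = F1 B2 8F 86.
Offset 6: leading byte 0xEE = 11101110 → 3-byte char #3 = EE 91 84.
Leading byte 0xEE = 11101110 matches 1110xxxx → 3-byte sequence.
Byte 1: 0xEE = 11101110, payload 1110 (4 bits).
Byte 2: 0x91 = 10010001 (10xxxxxx ✓), payload 010001.
Byte 3: 0x84 = 10000100 (10xxxxxx ✓), payload 000100.
Concatenate: 1110010001000100 = 0xE444 (16 bits → U+E444).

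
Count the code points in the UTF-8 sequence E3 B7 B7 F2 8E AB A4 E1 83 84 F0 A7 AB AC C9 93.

5

Byte at offset 0: 0xE3 = 11100011 → 3-byte char (#1). Advance 3.
Byte at offset 3: 0xF2 = 11110010 → 4-byte char (#2). Advance 4.
Byte at offset 7: 0xE1 = 11100001 → 3-byte char (#3). Advance 3.
Byte at offset 10: 0xF0 = 11110000 → 4-byte char (#4). Advance 4.
Byte at offset 14: 0xC9 = 11001001 → 2-byte char (#5). Advance 2.
Reached end at offset 16 after 5 code points.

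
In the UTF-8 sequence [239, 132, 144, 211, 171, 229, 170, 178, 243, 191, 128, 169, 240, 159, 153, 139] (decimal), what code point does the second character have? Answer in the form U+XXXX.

U+04EB

Offset 0: leading byte 0xEF = 11101111 → 3-byte char #1 = EF 84 90.
Offset 3: leading byte 0xD3 = 11010011 → 2-byte char #2 = D3 AB.
Leading byte 0xD3 = 11010011 matches 110xxxxx → 2-byte sequence.
Byte 1: 0xD3 = 11010011, payload 10011 (5 bits).
Byte 2: 0xAB = 10101011 (10xxxxxx ✓), payload 101011.
Concatenate: 10011101011 = 0x4EB (11 bits → U+04EB).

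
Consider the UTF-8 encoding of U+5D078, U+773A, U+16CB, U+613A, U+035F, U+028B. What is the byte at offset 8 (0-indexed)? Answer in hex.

U+5D078 → 4-byte form F1 9D 81 B8 at offsets 0–3.
U+773A → 3-byte form E7 9C BA at offsets 4–6.
U+16CB → 3-byte form E1 9B 8B at offsets 7–9.
Offset 8 falls in char 3's range; it's byte 2 of E1 9B 8B = 0x9B.

0x9B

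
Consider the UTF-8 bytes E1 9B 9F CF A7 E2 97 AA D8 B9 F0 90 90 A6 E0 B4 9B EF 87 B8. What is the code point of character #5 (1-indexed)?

U+10426

Offset 0: leading byte 0xE1 = 11100001 → 3-byte char #1 = E1 9B 9F.
Offset 3: leading byte 0xCF = 11001111 → 2-byte char #2 = CF A7.
Offset 5: leading byte 0xE2 = 11100010 → 3-byte char #3 = E2 97 AA.
Offset 8: leading byte 0xD8 = 11011000 → 2-byte char #4 = D8 B9.
Offset 10: leading byte 0xF0 = 11110000 → 4-byte char #5 = F0 90 90 A6.
Leading byte 0xF0 = 11110000 matches 11110xxx → 4-byte sequence.
Byte 1: 0xF0 = 11110000, payload 000 (3 bits).
Byte 2: 0x90 = 10010000 (10xxxxxx ✓), payload 010000.
Byte 3: 0x90 = 10010000 (10xxxxxx ✓), payload 010000.
Byte 4: 0xA6 = 10100110 (10xxxxxx ✓), payload 100110.
Concatenate: 000010000010000100110 = 0x10426 (21 bits → U+10426).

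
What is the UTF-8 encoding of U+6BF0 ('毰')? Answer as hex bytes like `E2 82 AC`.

U+6BF0 = 0x6BF0 = 27632 decimal. In range U+0800–U+FFFF → 3-byte form: 1110xxxx 10xxxxxx 10xxxxxx.
Binary (16 bits): 0110101111110000.
Split 4+6+6: 0110 | 101111 | 110000.
Byte 1: 11100110 = 0xE6.
Byte 2: 10101111 = 0xAF.
Byte 3: 10110000 = 0xB0.

E6 AF B0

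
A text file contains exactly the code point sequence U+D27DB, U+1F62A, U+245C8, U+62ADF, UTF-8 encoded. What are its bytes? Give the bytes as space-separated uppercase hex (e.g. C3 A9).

U+D27DB: 4-byte form → F3 92 9F 9B.
U+1F62A: 4-byte form → F0 9F 98 AA.
U+245C8: 4-byte form → F0 A4 97 88.
U+62ADF: 4-byte form → F1 A2 AB 9F.
Concatenated (16 bytes): F3 92 9F 9B F0 9F 98 AA F0 A4 97 88 F1 A2 AB 9F.

F3 92 9F 9B F0 9F 98 AA F0 A4 97 88 F1 A2 AB 9F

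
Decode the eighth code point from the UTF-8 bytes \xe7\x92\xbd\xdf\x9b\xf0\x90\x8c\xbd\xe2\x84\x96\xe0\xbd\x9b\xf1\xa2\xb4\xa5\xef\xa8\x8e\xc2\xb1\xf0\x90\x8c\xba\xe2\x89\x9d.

U+00B1

Offset 0: leading byte 0xE7 = 11100111 → 3-byte char #1 = E7 92 BD.
Offset 3: leading byte 0xDF = 11011111 → 2-byte char #2 = DF 9B.
Offset 5: leading byte 0xF0 = 11110000 → 4-byte char #3 = F0 90 8C BD.
Offset 9: leading byte 0xE2 = 11100010 → 3-byte char #4 = E2 84 96.
Offset 12: leading byte 0xE0 = 11100000 → 3-byte char #5 = E0 BD 9B.
Offset 15: leading byte 0xF1 = 11110001 → 4-byte char #6 = F1 A2 B4 A5.
Offset 19: leading byte 0xEF = 11101111 → 3-byte char #7 = EF A8 8E.
Offset 22: leading byte 0xC2 = 11000010 → 2-byte char #8 = C2 B1.
Leading byte 0xC2 = 11000010 matches 110xxxxx → 2-byte sequence.
Byte 1: 0xC2 = 11000010, payload 00010 (5 bits).
Byte 2: 0xB1 = 10110001 (10xxxxxx ✓), payload 110001.
Concatenate: 00010110001 = 0xB1 (11 bits → U+00B1).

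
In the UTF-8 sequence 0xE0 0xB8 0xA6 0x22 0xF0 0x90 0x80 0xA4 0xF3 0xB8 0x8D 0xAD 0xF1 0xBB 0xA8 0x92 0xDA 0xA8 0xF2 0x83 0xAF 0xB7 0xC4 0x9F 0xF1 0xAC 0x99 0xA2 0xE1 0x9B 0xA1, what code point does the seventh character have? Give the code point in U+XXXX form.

U+83BF7

Offset 0: leading byte 0xE0 = 11100000 → 3-byte char #1 = E0 B8 A6.
Offset 3: leading byte 0x22 = 00100010 → 1-byte char #2 = 22.
Offset 4: leading byte 0xF0 = 11110000 → 4-byte char #3 = F0 90 80 A4.
Offset 8: leading byte 0xF3 = 11110011 → 4-byte char #4 = F3 B8 8D AD.
Offset 12: leading byte 0xF1 = 11110001 → 4-byte char #5 = F1 BB A8 92.
Offset 16: leading byte 0xDA = 11011010 → 2-byte char #6 = DA A8.
Offset 18: leading byte 0xF2 = 11110010 → 4-byte char #7 = F2 83 AF B7.
Leading byte 0xF2 = 11110010 matches 11110xxx → 4-byte sequence.
Byte 1: 0xF2 = 11110010, payload 010 (3 bits).
Byte 2: 0x83 = 10000011 (10xxxxxx ✓), payload 000011.
Byte 3: 0xAF = 10101111 (10xxxxxx ✓), payload 101111.
Byte 4: 0xB7 = 10110111 (10xxxxxx ✓), payload 110111.
Concatenate: 010000011101111110111 = 0x83BF7 (21 bits → U+83BF7).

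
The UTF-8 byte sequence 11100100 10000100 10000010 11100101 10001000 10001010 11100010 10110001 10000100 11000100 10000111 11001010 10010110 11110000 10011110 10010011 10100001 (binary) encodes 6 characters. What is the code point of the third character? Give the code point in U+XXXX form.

Offset 0: leading byte 0xE4 = 11100100 → 3-byte char #1 = E4 84 82.
Offset 3: leading byte 0xE5 = 11100101 → 3-byte char #2 = E5 88 8A.
Offset 6: leading byte 0xE2 = 11100010 → 3-byte char #3 = E2 B1 84.
Leading byte 0xE2 = 11100010 matches 1110xxxx → 3-byte sequence.
Byte 1: 0xE2 = 11100010, payload 0010 (4 bits).
Byte 2: 0xB1 = 10110001 (10xxxxxx ✓), payload 110001.
Byte 3: 0x84 = 10000100 (10xxxxxx ✓), payload 000100.
Concatenate: 0010110001000100 = 0x2C44 (16 bits → U+2C44).

U+2C44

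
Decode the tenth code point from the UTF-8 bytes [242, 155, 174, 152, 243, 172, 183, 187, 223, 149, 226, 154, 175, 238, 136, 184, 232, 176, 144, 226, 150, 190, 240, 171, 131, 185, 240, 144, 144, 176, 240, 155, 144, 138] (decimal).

U+1B40A

Offset 0: leading byte 0xF2 = 11110010 → 4-byte char #1 = F2 9B AE 98.
Offset 4: leading byte 0xF3 = 11110011 → 4-byte char #2 = F3 AC B7 BB.
Offset 8: leading byte 0xDF = 11011111 → 2-byte char #3 = DF 95.
Offset 10: leading byte 0xE2 = 11100010 → 3-byte char #4 = E2 9A AF.
Offset 13: leading byte 0xEE = 11101110 → 3-byte char #5 = EE 88 B8.
Offset 16: leading byte 0xE8 = 11101000 → 3-byte char #6 = E8 B0 90.
Offset 19: leading byte 0xE2 = 11100010 → 3-byte char #7 = E2 96 BE.
Offset 22: leading byte 0xF0 = 11110000 → 4-byte char #8 = F0 AB 83 B9.
Offset 26: leading byte 0xF0 = 11110000 → 4-byte char #9 = F0 90 90 B0.
Offset 30: leading byte 0xF0 = 11110000 → 4-byte char #10 = F0 9B 90 8A.
Leading byte 0xF0 = 11110000 matches 11110xxx → 4-byte sequence.
Byte 1: 0xF0 = 11110000, payload 000 (3 bits).
Byte 2: 0x9B = 10011011 (10xxxxxx ✓), payload 011011.
Byte 3: 0x90 = 10010000 (10xxxxxx ✓), payload 010000.
Byte 4: 0x8A = 10001010 (10xxxxxx ✓), payload 001010.
Concatenate: 000011011010000001010 = 0x1B40A (21 bits → U+1B40A).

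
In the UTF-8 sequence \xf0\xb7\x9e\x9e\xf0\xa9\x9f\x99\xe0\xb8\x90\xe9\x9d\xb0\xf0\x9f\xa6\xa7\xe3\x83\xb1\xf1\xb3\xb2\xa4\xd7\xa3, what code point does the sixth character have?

U+30F1

Offset 0: leading byte 0xF0 = 11110000 → 4-byte char #1 = F0 B7 9E 9E.
Offset 4: leading byte 0xF0 = 11110000 → 4-byte char #2 = F0 A9 9F 99.
Offset 8: leading byte 0xE0 = 11100000 → 3-byte char #3 = E0 B8 90.
Offset 11: leading byte 0xE9 = 11101001 → 3-byte char #4 = E9 9D B0.
Offset 14: leading byte 0xF0 = 11110000 → 4-byte char #5 = F0 9F A6 A7.
Offset 18: leading byte 0xE3 = 11100011 → 3-byte char #6 = E3 83 B1.
Leading byte 0xE3 = 11100011 matches 1110xxxx → 3-byte sequence.
Byte 1: 0xE3 = 11100011, payload 0011 (4 bits).
Byte 2: 0x83 = 10000011 (10xxxxxx ✓), payload 000011.
Byte 3: 0xB1 = 10110001 (10xxxxxx ✓), payload 110001.
Concatenate: 0011000011110001 = 0x30F1 (16 bits → U+30F1).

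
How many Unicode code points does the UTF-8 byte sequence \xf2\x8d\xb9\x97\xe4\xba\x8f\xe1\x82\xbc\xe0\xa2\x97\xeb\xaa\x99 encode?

5

Byte at offset 0: 0xF2 = 11110010 → 4-byte char (#1). Advance 4.
Byte at offset 4: 0xE4 = 11100100 → 3-byte char (#2). Advance 3.
Byte at offset 7: 0xE1 = 11100001 → 3-byte char (#3). Advance 3.
Byte at offset 10: 0xE0 = 11100000 → 3-byte char (#4). Advance 3.
Byte at offset 13: 0xEB = 11101011 → 3-byte char (#5). Advance 3.
Reached end at offset 16 after 5 code points.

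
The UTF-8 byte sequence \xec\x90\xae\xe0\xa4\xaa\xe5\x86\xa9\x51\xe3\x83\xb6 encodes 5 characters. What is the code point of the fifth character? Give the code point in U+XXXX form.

U+30F6

Offset 0: leading byte 0xEC = 11101100 → 3-byte char #1 = EC 90 AE.
Offset 3: leading byte 0xE0 = 11100000 → 3-byte char #2 = E0 A4 AA.
Offset 6: leading byte 0xE5 = 11100101 → 3-byte char #3 = E5 86 A9.
Offset 9: leading byte 0x51 = 01010001 → 1-byte char #4 = 51.
Offset 10: leading byte 0xE3 = 11100011 → 3-byte char #5 = E3 83 B6.
Leading byte 0xE3 = 11100011 matches 1110xxxx → 3-byte sequence.
Byte 1: 0xE3 = 11100011, payload 0011 (4 bits).
Byte 2: 0x83 = 10000011 (10xxxxxx ✓), payload 000011.
Byte 3: 0xB6 = 10110110 (10xxxxxx ✓), payload 110110.
Concatenate: 0011000011110110 = 0x30F6 (16 bits → U+30F6).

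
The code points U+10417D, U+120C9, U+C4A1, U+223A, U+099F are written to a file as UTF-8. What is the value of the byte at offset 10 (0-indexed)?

U+10417D → 4-byte form F4 84 85 BD at offsets 0–3.
U+120C9 → 4-byte form F0 92 83 89 at offsets 4–7.
U+C4A1 → 3-byte form EC 92 A1 at offsets 8–10.
Offset 10 falls in char 3's range; it's byte 3 of EC 92 A1 = 0xA1.

0xA1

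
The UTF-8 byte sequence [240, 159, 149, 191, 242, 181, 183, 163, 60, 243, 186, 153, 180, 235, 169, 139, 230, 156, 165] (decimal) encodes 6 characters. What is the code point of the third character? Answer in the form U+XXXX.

Offset 0: leading byte 0xF0 = 11110000 → 4-byte char #1 = F0 9F 95 BF.
Offset 4: leading byte 0xF2 = 11110010 → 4-byte char #2 = F2 B5 B7 A3.
Offset 8: leading byte 0x3C = 00111100 → 1-byte char #3 = 3C.
Leading byte 0x3C = 00111100 matches 0xxxxxxx → 1-byte sequence.
Byte 1: 0x3C = 00111100, payload 0111100 (7 bits).
Concatenate: 0111100 = 0x3C (7 bits → U+003C).

U+003C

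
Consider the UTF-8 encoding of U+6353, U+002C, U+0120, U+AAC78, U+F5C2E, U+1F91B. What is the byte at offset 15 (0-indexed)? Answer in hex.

U+6353 → 3-byte form E6 8D 93 at offsets 0–2.
U+002C → 1-byte form 2C at offsets 3–3.
U+0120 → 2-byte form C4 A0 at offsets 4–5.
U+AAC78 → 4-byte form F2 AA B1 B8 at offsets 6–9.
U+F5C2E → 4-byte form F3 B5 B0 AE at offsets 10–13.
U+1F91B → 4-byte form F0 9F A4 9B at offsets 14–17.
Offset 15 falls in char 6's range; it's byte 2 of F0 9F A4 9B = 0x9F.

0x9F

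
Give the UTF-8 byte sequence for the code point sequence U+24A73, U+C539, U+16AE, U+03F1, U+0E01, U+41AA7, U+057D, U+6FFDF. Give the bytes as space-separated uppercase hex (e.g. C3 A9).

F0 A4 A9 B3 EC 94 B9 E1 9A AE CF B1 E0 B8 81 F1 81 AA A7 D5 BD F1 AF BF 9F

U+24A73: 4-byte form → F0 A4 A9 B3.
U+C539: 3-byte form → EC 94 B9.
U+16AE: 3-byte form → E1 9A AE.
U+03F1: 2-byte form → CF B1.
U+0E01: 3-byte form → E0 B8 81.
U+41AA7: 4-byte form → F1 81 AA A7.
U+057D: 2-byte form → D5 BD.
U+6FFDF: 4-byte form → F1 AF BF 9F.
Concatenated (25 bytes): F0 A4 A9 B3 EC 94 B9 E1 9A AE CF B1 E0 B8 81 F1 81 AA A7 D5 BD F1 AF BF 9F.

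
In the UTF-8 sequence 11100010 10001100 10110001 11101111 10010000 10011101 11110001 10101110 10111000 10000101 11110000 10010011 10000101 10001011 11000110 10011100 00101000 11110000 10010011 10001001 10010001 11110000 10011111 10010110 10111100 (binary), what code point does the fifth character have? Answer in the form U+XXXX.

Offset 0: leading byte 0xE2 = 11100010 → 3-byte char #1 = E2 8C B1.
Offset 3: leading byte 0xEF = 11101111 → 3-byte char #2 = EF 90 9D.
Offset 6: leading byte 0xF1 = 11110001 → 4-byte char #3 = F1 AE B8 85.
Offset 10: leading byte 0xF0 = 11110000 → 4-byte char #4 = F0 93 85 8B.
Offset 14: leading byte 0xC6 = 11000110 → 2-byte char #5 = C6 9C.
Leading byte 0xC6 = 11000110 matches 110xxxxx → 2-byte sequence.
Byte 1: 0xC6 = 11000110, payload 00110 (5 bits).
Byte 2: 0x9C = 10011100 (10xxxxxx ✓), payload 011100.
Concatenate: 00110011100 = 0x19C (11 bits → U+019C).

U+019C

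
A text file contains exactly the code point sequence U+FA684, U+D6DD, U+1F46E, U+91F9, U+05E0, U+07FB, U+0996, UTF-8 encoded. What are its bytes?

F3 BA 9A 84 ED 9B 9D F0 9F 91 AE E9 87 B9 D7 A0 DF BB E0 A6 96

U+FA684: 4-byte form → F3 BA 9A 84.
U+D6DD: 3-byte form → ED 9B 9D.
U+1F46E: 4-byte form → F0 9F 91 AE.
U+91F9: 3-byte form → E9 87 B9.
U+05E0: 2-byte form → D7 A0.
U+07FB: 2-byte form → DF BB.
U+0996: 3-byte form → E0 A6 96.
Concatenated (21 bytes): F3 BA 9A 84 ED 9B 9D F0 9F 91 AE E9 87 B9 D7 A0 DF BB E0 A6 96.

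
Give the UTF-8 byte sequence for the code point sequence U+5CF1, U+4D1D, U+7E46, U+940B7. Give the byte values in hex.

U+5CF1: 3-byte form → E5 B3 B1.
U+4D1D: 3-byte form → E4 B4 9D.
U+7E46: 3-byte form → E7 B9 86.
U+940B7: 4-byte form → F2 94 82 B7.
Concatenated (13 bytes): E5 B3 B1 E4 B4 9D E7 B9 86 F2 94 82 B7.

E5 B3 B1 E4 B4 9D E7 B9 86 F2 94 82 B7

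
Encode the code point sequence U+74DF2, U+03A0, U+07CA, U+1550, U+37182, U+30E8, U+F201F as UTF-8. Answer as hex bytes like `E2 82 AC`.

F1 B4 B7 B2 CE A0 DF 8A E1 95 90 F0 B7 86 82 E3 83 A8 F3 B2 80 9F

U+74DF2: 4-byte form → F1 B4 B7 B2.
U+03A0: 2-byte form → CE A0.
U+07CA: 2-byte form → DF 8A.
U+1550: 3-byte form → E1 95 90.
U+37182: 4-byte form → F0 B7 86 82.
U+30E8: 3-byte form → E3 83 A8.
U+F201F: 4-byte form → F3 B2 80 9F.
Concatenated (22 bytes): F1 B4 B7 B2 CE A0 DF 8A E1 95 90 F0 B7 86 82 E3 83 A8 F3 B2 80 9F.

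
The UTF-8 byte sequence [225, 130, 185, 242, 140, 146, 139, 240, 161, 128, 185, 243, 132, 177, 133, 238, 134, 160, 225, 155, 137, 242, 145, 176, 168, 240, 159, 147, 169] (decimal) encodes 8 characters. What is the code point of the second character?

Offset 0: leading byte 0xE1 = 11100001 → 3-byte char #1 = E1 82 B9.
Offset 3: leading byte 0xF2 = 11110010 → 4-byte char #2 = F2 8C 92 8B.
Leading byte 0xF2 = 11110010 matches 11110xxx → 4-byte sequence.
Byte 1: 0xF2 = 11110010, payload 010 (3 bits).
Byte 2: 0x8C = 10001100 (10xxxxxx ✓), payload 001100.
Byte 3: 0x92 = 10010010 (10xxxxxx ✓), payload 010010.
Byte 4: 0x8B = 10001011 (10xxxxxx ✓), payload 001011.
Concatenate: 010001100010010001011 = 0x8C48B (21 bits → U+8C48B).

U+8C48B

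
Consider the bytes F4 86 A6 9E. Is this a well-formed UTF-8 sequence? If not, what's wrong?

valid

Leading byte 0xF4 = 11110100 → 4-byte form.
Continuation bytes 0x86=10000110, 0xA6=10100110, 0x9E=10011110 all match 10xxxxxx.
Decoded value 0x10699E is ≥ 0x10000 (shortest form) and not a surrogate.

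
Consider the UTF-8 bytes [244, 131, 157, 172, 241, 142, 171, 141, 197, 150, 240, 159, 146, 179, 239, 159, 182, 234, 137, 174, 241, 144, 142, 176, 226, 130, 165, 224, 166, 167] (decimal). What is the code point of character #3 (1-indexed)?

Offset 0: leading byte 0xF4 = 11110100 → 4-byte char #1 = F4 83 9D AC.
Offset 4: leading byte 0xF1 = 11110001 → 4-byte char #2 = F1 8E AB 8D.
Offset 8: leading byte 0xC5 = 11000101 → 2-byte char #3 = C5 96.
Leading byte 0xC5 = 11000101 matches 110xxxxx → 2-byte sequence.
Byte 1: 0xC5 = 11000101, payload 00101 (5 bits).
Byte 2: 0x96 = 10010110 (10xxxxxx ✓), payload 010110.
Concatenate: 00101010110 = 0x156 (11 bits → U+0156).

U+0156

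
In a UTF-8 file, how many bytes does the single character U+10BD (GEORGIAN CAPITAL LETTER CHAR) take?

U+10BD = 0x10BD. UTF-8 uses 1 byte below 0x80, 2 below 0x800, 3 below 0x10000, 4 up to 0x10FFFF. 0x10BD is in U+0800–U+FFFF → 3 bytes.

3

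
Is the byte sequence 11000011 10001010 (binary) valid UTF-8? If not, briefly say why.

valid

Leading byte 0xC3 = 11000011 → 2-byte form.
Continuation bytes 0x8A=10001010 all match 10xxxxxx.
Decoded value 0xCA is ≥ 0x80 (shortest form) and not a surrogate.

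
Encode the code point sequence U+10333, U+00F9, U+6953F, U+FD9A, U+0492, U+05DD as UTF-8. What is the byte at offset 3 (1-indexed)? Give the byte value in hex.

1-indexed offset 3 is 0-indexed offset 2.
U+10333 → 4-byte form F0 90 8C B3 at offsets 0–3.
Offset 2 falls in char 1's range; it's byte 3 of F0 90 8C B3 = 0x8C.

0x8C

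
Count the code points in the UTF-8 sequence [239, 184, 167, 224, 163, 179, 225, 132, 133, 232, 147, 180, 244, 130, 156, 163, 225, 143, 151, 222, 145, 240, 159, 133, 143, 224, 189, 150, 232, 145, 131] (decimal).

Byte at offset 0: 0xEF = 11101111 → 3-byte char (#1). Advance 3.
Byte at offset 3: 0xE0 = 11100000 → 3-byte char (#2). Advance 3.
Byte at offset 6: 0xE1 = 11100001 → 3-byte char (#3). Advance 3.
Byte at offset 9: 0xE8 = 11101000 → 3-byte char (#4). Advance 3.
Byte at offset 12: 0xF4 = 11110100 → 4-byte char (#5). Advance 4.
Byte at offset 16: 0xE1 = 11100001 → 3-byte char (#6). Advance 3.
Byte at offset 19: 0xDE = 11011110 → 2-byte char (#7). Advance 2.
Byte at offset 21: 0xF0 = 11110000 → 4-byte char (#8). Advance 4.
Byte at offset 25: 0xE0 = 11100000 → 3-byte char (#9). Advance 3.
Byte at offset 28: 0xE8 = 11101000 → 3-byte char (#10). Advance 3.
Reached end at offset 31 after 10 code points.

10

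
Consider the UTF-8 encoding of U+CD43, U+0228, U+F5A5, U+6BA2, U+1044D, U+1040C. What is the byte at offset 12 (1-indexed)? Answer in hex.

0xF0

1-indexed offset 12 is 0-indexed offset 11.
U+CD43 → 3-byte form EC B5 83 at offsets 0–2.
U+0228 → 2-byte form C8 A8 at offsets 3–4.
U+F5A5 → 3-byte form EF 96 A5 at offsets 5–7.
U+6BA2 → 3-byte form E6 AE A2 at offsets 8–10.
U+1044D → 4-byte form F0 90 91 8D at offsets 11–14.
Offset 11 falls in char 5's range; it's byte 1 of F0 90 91 8D = 0xF0.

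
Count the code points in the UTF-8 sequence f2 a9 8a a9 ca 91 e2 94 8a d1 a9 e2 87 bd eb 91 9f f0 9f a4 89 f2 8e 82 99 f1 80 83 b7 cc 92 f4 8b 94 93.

Byte at offset 0: 0xF2 = 11110010 → 4-byte char (#1). Advance 4.
Byte at offset 4: 0xCA = 11001010 → 2-byte char (#2). Advance 2.
Byte at offset 6: 0xE2 = 11100010 → 3-byte char (#3). Advance 3.
Byte at offset 9: 0xD1 = 11010001 → 2-byte char (#4). Advance 2.
Byte at offset 11: 0xE2 = 11100010 → 3-byte char (#5). Advance 3.
Byte at offset 14: 0xEB = 11101011 → 3-byte char (#6). Advance 3.
Byte at offset 17: 0xF0 = 11110000 → 4-byte char (#7). Advance 4.
Byte at offset 21: 0xF2 = 11110010 → 4-byte char (#8). Advance 4.
Byte at offset 25: 0xF1 = 11110001 → 4-byte char (#9). Advance 4.
Byte at offset 29: 0xCC = 11001100 → 2-byte char (#10). Advance 2.
Byte at offset 31: 0xF4 = 11110100 → 4-byte char (#11). Advance 4.
Reached end at offset 35 after 11 code points.

11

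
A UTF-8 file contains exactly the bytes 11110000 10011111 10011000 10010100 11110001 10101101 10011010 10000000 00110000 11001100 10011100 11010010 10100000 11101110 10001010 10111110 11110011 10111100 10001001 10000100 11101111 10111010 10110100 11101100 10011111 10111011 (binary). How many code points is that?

Byte at offset 0: 0xF0 = 11110000 → 4-byte char (#1). Advance 4.
Byte at offset 4: 0xF1 = 11110001 → 4-byte char (#2). Advance 4.
Byte at offset 8: 0x30 = 00110000 → 1-byte char (#3). Advance 1.
Byte at offset 9: 0xCC = 11001100 → 2-byte char (#4). Advance 2.
Byte at offset 11: 0xD2 = 11010010 → 2-byte char (#5). Advance 2.
Byte at offset 13: 0xEE = 11101110 → 3-byte char (#6). Advance 3.
Byte at offset 16: 0xF3 = 11110011 → 4-byte char (#7). Advance 4.
Byte at offset 20: 0xEF = 11101111 → 3-byte char (#8). Advance 3.
Byte at offset 23: 0xEC = 11101100 → 3-byte char (#9). Advance 3.
Reached end at offset 26 after 9 code points.

9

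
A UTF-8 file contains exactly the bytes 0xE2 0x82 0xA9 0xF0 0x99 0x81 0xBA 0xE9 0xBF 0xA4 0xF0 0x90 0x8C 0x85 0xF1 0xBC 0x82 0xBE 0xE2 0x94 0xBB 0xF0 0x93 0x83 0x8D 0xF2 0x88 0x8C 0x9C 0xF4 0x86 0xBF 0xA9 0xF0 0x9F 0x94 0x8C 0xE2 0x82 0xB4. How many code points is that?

11

Byte at offset 0: 0xE2 = 11100010 → 3-byte char (#1). Advance 3.
Byte at offset 3: 0xF0 = 11110000 → 4-byte char (#2). Advance 4.
Byte at offset 7: 0xE9 = 11101001 → 3-byte char (#3). Advance 3.
Byte at offset 10: 0xF0 = 11110000 → 4-byte char (#4). Advance 4.
Byte at offset 14: 0xF1 = 11110001 → 4-byte char (#5). Advance 4.
Byte at offset 18: 0xE2 = 11100010 → 3-byte char (#6). Advance 3.
Byte at offset 21: 0xF0 = 11110000 → 4-byte char (#7). Advance 4.
Byte at offset 25: 0xF2 = 11110010 → 4-byte char (#8). Advance 4.
Byte at offset 29: 0xF4 = 11110100 → 4-byte char (#9). Advance 4.
Byte at offset 33: 0xF0 = 11110000 → 4-byte char (#10). Advance 4.
Byte at offset 37: 0xE2 = 11100010 → 3-byte char (#11). Advance 3.
Reached end at offset 40 after 11 code points.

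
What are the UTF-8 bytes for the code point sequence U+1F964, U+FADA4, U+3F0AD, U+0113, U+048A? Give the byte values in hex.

F0 9F A5 A4 F3 BA B6 A4 F0 BF 82 AD C4 93 D2 8A

U+1F964: 4-byte form → F0 9F A5 A4.
U+FADA4: 4-byte form → F3 BA B6 A4.
U+3F0AD: 4-byte form → F0 BF 82 AD.
U+0113: 2-byte form → C4 93.
U+048A: 2-byte form → D2 8A.
Concatenated (16 bytes): F0 9F A5 A4 F3 BA B6 A4 F0 BF 82 AD C4 93 D2 8A.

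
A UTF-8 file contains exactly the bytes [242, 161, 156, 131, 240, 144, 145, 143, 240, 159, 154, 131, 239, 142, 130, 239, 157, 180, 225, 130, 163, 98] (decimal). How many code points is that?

Byte at offset 0: 0xF2 = 11110010 → 4-byte char (#1). Advance 4.
Byte at offset 4: 0xF0 = 11110000 → 4-byte char (#2). Advance 4.
Byte at offset 8: 0xF0 = 11110000 → 4-byte char (#3). Advance 4.
Byte at offset 12: 0xEF = 11101111 → 3-byte char (#4). Advance 3.
Byte at offset 15: 0xEF = 11101111 → 3-byte char (#5). Advance 3.
Byte at offset 18: 0xE1 = 11100001 → 3-byte char (#6). Advance 3.
Byte at offset 21: 0x62 = 01100010 → 1-byte char (#7). Advance 1.
Reached end at offset 22 after 7 code points.

7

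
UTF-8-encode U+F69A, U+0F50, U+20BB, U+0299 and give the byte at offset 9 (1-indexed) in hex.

0xBB

1-indexed offset 9 is 0-indexed offset 8.
U+F69A → 3-byte form EF 9A 9A at offsets 0–2.
U+0F50 → 3-byte form E0 BD 90 at offsets 3–5.
U+20BB → 3-byte form E2 82 BB at offsets 6–8.
Offset 8 falls in char 3's range; it's byte 3 of E2 82 BB = 0xBB.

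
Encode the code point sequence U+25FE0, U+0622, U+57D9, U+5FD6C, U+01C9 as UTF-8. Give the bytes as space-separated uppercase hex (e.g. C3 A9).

F0 A5 BF A0 D8 A2 E5 9F 99 F1 9F B5 AC C7 89

U+25FE0: 4-byte form → F0 A5 BF A0.
U+0622: 2-byte form → D8 A2.
U+57D9: 3-byte form → E5 9F 99.
U+5FD6C: 4-byte form → F1 9F B5 AC.
U+01C9: 2-byte form → C7 89.
Concatenated (15 bytes): F0 A5 BF A0 D8 A2 E5 9F 99 F1 9F B5 AC C7 89.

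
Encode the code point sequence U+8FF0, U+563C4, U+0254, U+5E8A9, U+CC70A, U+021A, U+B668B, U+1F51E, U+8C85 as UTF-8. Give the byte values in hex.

U+8FF0: 3-byte form → E8 BF B0.
U+563C4: 4-byte form → F1 96 8F 84.
U+0254: 2-byte form → C9 94.
U+5E8A9: 4-byte form → F1 9E A2 A9.
U+CC70A: 4-byte form → F3 8C 9C 8A.
U+021A: 2-byte form → C8 9A.
U+B668B: 4-byte form → F2 B6 9A 8B.
U+1F51E: 4-byte form → F0 9F 94 9E.
U+8C85: 3-byte form → E8 B2 85.
Concatenated (30 bytes): E8 BF B0 F1 96 8F 84 C9 94 F1 9E A2 A9 F3 8C 9C 8A C8 9A F2 B6 9A 8B F0 9F 94 9E E8 B2 85.

E8 BF B0 F1 96 8F 84 C9 94 F1 9E A2 A9 F3 8C 9C 8A C8 9A F2 B6 9A 8B F0 9F 94 9E E8 B2 85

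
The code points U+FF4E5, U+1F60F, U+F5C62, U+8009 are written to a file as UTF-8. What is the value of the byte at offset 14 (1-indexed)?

1-indexed offset 14 is 0-indexed offset 13.
U+FF4E5 → 4-byte form F3 BF 93 A5 at offsets 0–3.
U+1F60F → 4-byte form F0 9F 98 8F at offsets 4–7.
U+F5C62 → 4-byte form F3 B5 B1 A2 at offsets 8–11.
U+8009 → 3-byte form E8 80 89 at offsets 12–14.
Offset 13 falls in char 4's range; it's byte 2 of E8 80 89 = 0x80.

0x80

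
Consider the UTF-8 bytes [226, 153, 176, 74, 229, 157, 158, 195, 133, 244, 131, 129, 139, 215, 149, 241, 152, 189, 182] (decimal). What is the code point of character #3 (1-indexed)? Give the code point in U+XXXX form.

Offset 0: leading byte 0xE2 = 11100010 → 3-byte char #1 = E2 99 B0.
Offset 3: leading byte 0x4A = 01001010 → 1-byte char #2 = 4A.
Offset 4: leading byte 0xE5 = 11100101 → 3-byte char #3 = E5 9D 9E.
Leading byte 0xE5 = 11100101 matches 1110xxxx → 3-byte sequence.
Byte 1: 0xE5 = 11100101, payload 0101 (4 bits).
Byte 2: 0x9D = 10011101 (10xxxxxx ✓), payload 011101.
Byte 3: 0x9E = 10011110 (10xxxxxx ✓), payload 011110.
Concatenate: 0101011101011110 = 0x575E (16 bits → U+575E).

U+575E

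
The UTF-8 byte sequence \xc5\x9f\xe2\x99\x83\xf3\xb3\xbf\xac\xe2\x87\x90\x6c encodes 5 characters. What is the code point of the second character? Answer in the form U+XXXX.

U+2643

Offset 0: leading byte 0xC5 = 11000101 → 2-byte char #1 = C5 9F.
Offset 2: leading byte 0xE2 = 11100010 → 3-byte char #2 = E2 99 83.
Leading byte 0xE2 = 11100010 matches 1110xxxx → 3-byte sequence.
Byte 1: 0xE2 = 11100010, payload 0010 (4 bits).
Byte 2: 0x99 = 10011001 (10xxxxxx ✓), payload 011001.
Byte 3: 0x83 = 10000011 (10xxxxxx ✓), payload 000011.
Concatenate: 0010011001000011 = 0x2643 (16 bits → U+2643).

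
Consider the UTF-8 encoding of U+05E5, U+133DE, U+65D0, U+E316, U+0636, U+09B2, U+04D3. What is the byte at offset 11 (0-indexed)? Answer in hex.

0x96

U+05E5 → 2-byte form D7 A5 at offsets 0–1.
U+133DE → 4-byte form F0 93 8F 9E at offsets 2–5.
U+65D0 → 3-byte form E6 97 90 at offsets 6–8.
U+E316 → 3-byte form EE 8C 96 at offsets 9–11.
Offset 11 falls in char 4's range; it's byte 3 of EE 8C 96 = 0x96.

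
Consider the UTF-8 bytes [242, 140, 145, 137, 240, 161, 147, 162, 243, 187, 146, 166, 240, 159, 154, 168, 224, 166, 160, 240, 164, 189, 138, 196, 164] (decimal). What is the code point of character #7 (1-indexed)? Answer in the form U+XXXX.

Offset 0: leading byte 0xF2 = 11110010 → 4-byte char #1 = F2 8C 91 89.
Offset 4: leading byte 0xF0 = 11110000 → 4-byte char #2 = F0 A1 93 A2.
Offset 8: leading byte 0xF3 = 11110011 → 4-byte char #3 = F3 BB 92 A6.
Offset 12: leading byte 0xF0 = 11110000 → 4-byte char #4 = F0 9F 9A A8.
Offset 16: leading byte 0xE0 = 11100000 → 3-byte char #5 = E0 A6 A0.
Offset 19: leading byte 0xF0 = 11110000 → 4-byte char #6 = F0 A4 BD 8A.
Offset 23: leading byte 0xC4 = 11000100 → 2-byte char #7 = C4 A4.
Leading byte 0xC4 = 11000100 matches 110xxxxx → 2-byte sequence.
Byte 1: 0xC4 = 11000100, payload 00100 (5 bits).
Byte 2: 0xA4 = 10100100 (10xxxxxx ✓), payload 100100.
Concatenate: 00100100100 = 0x124 (11 bits → U+0124).

U+0124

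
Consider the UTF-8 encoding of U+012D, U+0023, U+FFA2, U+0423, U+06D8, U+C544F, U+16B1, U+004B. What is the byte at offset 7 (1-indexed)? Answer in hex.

0xD0

1-indexed offset 7 is 0-indexed offset 6.
U+012D → 2-byte form C4 AD at offsets 0–1.
U+0023 → 1-byte form 23 at offsets 2–2.
U+FFA2 → 3-byte form EF BE A2 at offsets 3–5.
U+0423 → 2-byte form D0 A3 at offsets 6–7.
Offset 6 falls in char 4's range; it's byte 1 of D0 A3 = 0xD0.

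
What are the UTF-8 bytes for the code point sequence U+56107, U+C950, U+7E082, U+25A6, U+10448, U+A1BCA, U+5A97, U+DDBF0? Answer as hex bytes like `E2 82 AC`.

F1 96 84 87 EC A5 90 F1 BE 82 82 E2 96 A6 F0 90 91 88 F2 A1 AF 8A E5 AA 97 F3 9D AF B0

U+56107: 4-byte form → F1 96 84 87.
U+C950: 3-byte form → EC A5 90.
U+7E082: 4-byte form → F1 BE 82 82.
U+25A6: 3-byte form → E2 96 A6.
U+10448: 4-byte form → F0 90 91 88.
U+A1BCA: 4-byte form → F2 A1 AF 8A.
U+5A97: 3-byte form → E5 AA 97.
U+DDBF0: 4-byte form → F3 9D AF B0.
Concatenated (29 bytes): F1 96 84 87 EC A5 90 F1 BE 82 82 E2 96 A6 F0 90 91 88 F2 A1 AF 8A E5 AA 97 F3 9D AF B0.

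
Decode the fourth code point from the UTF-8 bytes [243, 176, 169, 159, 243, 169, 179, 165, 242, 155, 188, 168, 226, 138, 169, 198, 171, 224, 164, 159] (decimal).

U+22A9

Offset 0: leading byte 0xF3 = 11110011 → 4-byte char #1 = F3 B0 A9 9F.
Offset 4: leading byte 0xF3 = 11110011 → 4-byte char #2 = F3 A9 B3 A5.
Offset 8: leading byte 0xF2 = 11110010 → 4-byte char #3 = F2 9B BC A8.
Offset 12: leading byte 0xE2 = 11100010 → 3-byte char #4 = E2 8A A9.
Leading byte 0xE2 = 11100010 matches 1110xxxx → 3-byte sequence.
Byte 1: 0xE2 = 11100010, payload 0010 (4 bits).
Byte 2: 0x8A = 10001010 (10xxxxxx ✓), payload 001010.
Byte 3: 0xA9 = 10101001 (10xxxxxx ✓), payload 101001.
Concatenate: 0010001010101001 = 0x22A9 (16 bits → U+22A9).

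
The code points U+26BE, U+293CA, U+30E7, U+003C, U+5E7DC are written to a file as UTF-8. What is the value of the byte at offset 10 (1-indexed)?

0xA7

1-indexed offset 10 is 0-indexed offset 9.
U+26BE → 3-byte form E2 9A BE at offsets 0–2.
U+293CA → 4-byte form F0 A9 8F 8A at offsets 3–6.
U+30E7 → 3-byte form E3 83 A7 at offsets 7–9.
Offset 9 falls in char 3's range; it's byte 3 of E3 83 A7 = 0xA7.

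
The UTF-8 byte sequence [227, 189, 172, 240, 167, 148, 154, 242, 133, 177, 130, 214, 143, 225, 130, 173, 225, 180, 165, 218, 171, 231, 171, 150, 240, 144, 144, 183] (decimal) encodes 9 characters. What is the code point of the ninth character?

Offset 0: leading byte 0xE3 = 11100011 → 3-byte char #1 = E3 BD AC.
Offset 3: leading byte 0xF0 = 11110000 → 4-byte char #2 = F0 A7 94 9A.
Offset 7: leading byte 0xF2 = 11110010 → 4-byte char #3 = F2 85 B1 82.
Offset 11: leading byte 0xD6 = 11010110 → 2-byte char #4 = D6 8F.
Offset 13: leading byte 0xE1 = 11100001 → 3-byte char #5 = E1 82 AD.
Offset 16: leading byte 0xE1 = 11100001 → 3-byte char #6 = E1 B4 A5.
Offset 19: leading byte 0xDA = 11011010 → 2-byte char #7 = DA AB.
Offset 21: leading byte 0xE7 = 11100111 → 3-byte char #8 = E7 AB 96.
Offset 24: leading byte 0xF0 = 11110000 → 4-byte char #9 = F0 90 90 B7.
Leading byte 0xF0 = 11110000 matches 11110xxx → 4-byte sequence.
Byte 1: 0xF0 = 11110000, payload 000 (3 bits).
Byte 2: 0x90 = 10010000 (10xxxxxx ✓), payload 010000.
Byte 3: 0x90 = 10010000 (10xxxxxx ✓), payload 010000.
Byte 4: 0xB7 = 10110111 (10xxxxxx ✓), payload 110111.
Concatenate: 000010000010000110111 = 0x10437 (21 bits → U+10437).

U+10437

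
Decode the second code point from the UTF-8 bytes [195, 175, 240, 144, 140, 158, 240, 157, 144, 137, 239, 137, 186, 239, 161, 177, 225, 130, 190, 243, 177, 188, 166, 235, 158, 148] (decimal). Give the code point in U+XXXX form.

U+1031E

Offset 0: leading byte 0xC3 = 11000011 → 2-byte char #1 = C3 AF.
Offset 2: leading byte 0xF0 = 11110000 → 4-byte char #2 = F0 90 8C 9E.
Leading byte 0xF0 = 11110000 matches 11110xxx → 4-byte sequence.
Byte 1: 0xF0 = 11110000, payload 000 (3 bits).
Byte 2: 0x90 = 10010000 (10xxxxxx ✓), payload 010000.
Byte 3: 0x8C = 10001100 (10xxxxxx ✓), payload 001100.
Byte 4: 0x9E = 10011110 (10xxxxxx ✓), payload 011110.
Concatenate: 000010000001100011110 = 0x1031E (21 bits → U+1031E).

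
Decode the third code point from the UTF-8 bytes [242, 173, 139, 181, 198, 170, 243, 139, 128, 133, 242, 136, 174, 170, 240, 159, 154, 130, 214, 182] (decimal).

Offset 0: leading byte 0xF2 = 11110010 → 4-byte char #1 = F2 AD 8B B5.
Offset 4: leading byte 0xC6 = 11000110 → 2-byte char #2 = C6 AA.
Offset 6: leading byte 0xF3 = 11110011 → 4-byte char #3 = F3 8B 80 85.
Leading byte 0xF3 = 11110011 matches 11110xxx → 4-byte sequence.
Byte 1: 0xF3 = 11110011, payload 011 (3 bits).
Byte 2: 0x8B = 10001011 (10xxxxxx ✓), payload 001011.
Byte 3: 0x80 = 10000000 (10xxxxxx ✓), payload 000000.
Byte 4: 0x85 = 10000101 (10xxxxxx ✓), payload 000101.
Concatenate: 011001011000000000101 = 0xCB005 (21 bits → U+CB005).

U+CB005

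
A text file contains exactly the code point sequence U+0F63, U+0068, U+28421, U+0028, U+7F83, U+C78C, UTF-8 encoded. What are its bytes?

U+0F63: 3-byte form → E0 BD A3.
U+0068: 1-byte form → 68.
U+28421: 4-byte form → F0 A8 90 A1.
U+0028: 1-byte form → 28.
U+7F83: 3-byte form → E7 BE 83.
U+C78C: 3-byte form → EC 9E 8C.
Concatenated (15 bytes): E0 BD A3 68 F0 A8 90 A1 28 E7 BE 83 EC 9E 8C.

E0 BD A3 68 F0 A8 90 A1 28 E7 BE 83 EC 9E 8C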